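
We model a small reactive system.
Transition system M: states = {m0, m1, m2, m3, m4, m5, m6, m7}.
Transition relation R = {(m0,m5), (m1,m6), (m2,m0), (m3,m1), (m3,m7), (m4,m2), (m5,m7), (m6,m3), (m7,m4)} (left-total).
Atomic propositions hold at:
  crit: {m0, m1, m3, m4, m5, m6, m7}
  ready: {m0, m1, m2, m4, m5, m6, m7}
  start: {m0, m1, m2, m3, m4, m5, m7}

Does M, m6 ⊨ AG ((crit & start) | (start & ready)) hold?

No

Sat(crit & start) = {m0, m1, m3, m4, m5, m7}
Sat(start & ready) = {m0, m1, m2, m4, m5, m7}
Sat((crit & start) | (start & ready)) = {m0, m1, m2, m3, m4, m5, m7}
AG ((crit & start) | (start & ready)): greatest fixpoint, start Z0 = {m0, m1, m2, m3, m4, m5, m7}, keep only states in Sat with every successor in Z. Z1 = {m0, m2, m3, m4, m5, m7}; Z2 = {m0, m2, m4, m5, m7}; fixed.
Sat(AG ((crit & start) | (start & ready))) = {m0, m2, m4, m5, m7}
m6 ∉ Sat(AG ((crit & start) | (start & ready))) = {m0, m2, m4, m5, m7}, so the formula does not hold at m6.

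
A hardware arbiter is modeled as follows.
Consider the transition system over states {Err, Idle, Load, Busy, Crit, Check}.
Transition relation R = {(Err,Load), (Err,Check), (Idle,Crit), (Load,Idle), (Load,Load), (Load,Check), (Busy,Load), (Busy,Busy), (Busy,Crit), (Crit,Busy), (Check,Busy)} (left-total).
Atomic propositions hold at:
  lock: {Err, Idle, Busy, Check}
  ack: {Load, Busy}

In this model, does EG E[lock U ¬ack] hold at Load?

Sat(¬ack) = {Err, Idle, Crit, Check}
E[lock U ¬ack]: least fixpoint, start Z0 = Sat(¬ack) = {Err, Idle, Crit, Check}, add states in Sat(lock) with some successor in Z. Z1 = {Err, Idle, Busy, Crit, Check}; fixed.
Sat(E[lock U ¬ack]) = {Err, Idle, Busy, Crit, Check}
EG E[lock U ¬ack]: greatest fixpoint, start Z0 = {Err, Idle, Busy, Crit, Check}, keep only states in Sat with some successor in Z. Already a fixed point.
Sat(EG E[lock U ¬ack]) = {Err, Idle, Busy, Crit, Check}
Load ∉ Sat(EG E[lock U ¬ack]) = {Err, Idle, Busy, Crit, Check}, so the formula does not hold at Load.

No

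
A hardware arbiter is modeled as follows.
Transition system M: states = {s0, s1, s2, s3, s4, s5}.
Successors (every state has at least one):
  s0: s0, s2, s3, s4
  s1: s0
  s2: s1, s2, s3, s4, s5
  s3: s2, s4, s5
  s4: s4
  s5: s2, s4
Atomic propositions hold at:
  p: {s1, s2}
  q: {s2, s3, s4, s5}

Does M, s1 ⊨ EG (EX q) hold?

No

Sat(EX q) = {s : some successor in {s2, s3, s4, s5}} = {s0, s2, s3, s4, s5}
EG (EX q): greatest fixpoint, start Z0 = {s0, s2, s3, s4, s5}, keep only states in Sat with some successor in Z. Already a fixed point.
Sat(EG (EX q)) = {s0, s2, s3, s4, s5}
s1 ∉ Sat(EG (EX q)) = {s0, s2, s3, s4, s5}, so the formula does not hold at s1.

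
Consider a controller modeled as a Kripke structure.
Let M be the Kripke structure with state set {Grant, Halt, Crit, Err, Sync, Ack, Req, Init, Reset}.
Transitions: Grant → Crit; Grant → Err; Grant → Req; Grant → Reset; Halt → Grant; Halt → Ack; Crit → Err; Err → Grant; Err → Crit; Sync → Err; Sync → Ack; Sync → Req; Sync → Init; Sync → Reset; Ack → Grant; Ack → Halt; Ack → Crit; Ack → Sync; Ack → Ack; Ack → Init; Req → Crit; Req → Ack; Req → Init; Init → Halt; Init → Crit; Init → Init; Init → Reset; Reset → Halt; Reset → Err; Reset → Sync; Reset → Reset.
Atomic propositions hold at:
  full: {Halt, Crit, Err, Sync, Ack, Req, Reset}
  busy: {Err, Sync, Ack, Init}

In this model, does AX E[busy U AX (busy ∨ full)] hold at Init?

Sat(busy ∨ full) = {Halt, Crit, Err, Sync, Ack, Req, Init, Reset}
Sat(AX (busy ∨ full)) = {s : every successor in {Halt, Crit, Err, Sync, Ack, Req, Init, Reset}} = {Grant, Crit, Sync, Req, Init, Reset}
E[busy U AX (busy ∨ full)]: least fixpoint, start Z0 = Sat(AX (busy ∨ full)) = {Grant, Crit, Sync, Req, Init, Reset}, add states in Sat(busy) with some successor in Z. Z1 = {Grant, Crit, Err, Sync, Ack, Req, Init, Reset}; fixed.
Sat(E[busy U AX (busy ∨ full)]) = {Grant, Crit, Err, Sync, Ack, Req, Init, Reset}
Sat(AX E[busy U AX (busy ∨ full)]) = {s : every successor in {Grant, Crit, Err, Sync, Ack, Req, Init, Reset}} = {Grant, Halt, Crit, Err, Sync, Req}
Init ∉ Sat(AX E[busy U AX (busy ∨ full)]) = {Grant, Halt, Crit, Err, Sync, Req}, so the formula does not hold at Init.

No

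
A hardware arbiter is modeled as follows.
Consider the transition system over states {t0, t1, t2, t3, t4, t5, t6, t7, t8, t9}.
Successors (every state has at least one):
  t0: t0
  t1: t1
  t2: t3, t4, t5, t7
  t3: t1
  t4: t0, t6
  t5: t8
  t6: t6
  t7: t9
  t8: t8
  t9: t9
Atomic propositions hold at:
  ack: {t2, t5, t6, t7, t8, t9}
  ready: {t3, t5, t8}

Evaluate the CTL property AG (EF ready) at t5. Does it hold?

EF ready: least fixpoint, start Z0 = {t3, t5, t8}, add states with some successor in Z. Z1 = {t2, t3, t5, t8}; fixed.
Sat(EF ready) = {t2, t3, t5, t8}
AG (EF ready): greatest fixpoint, start Z0 = {t2, t3, t5, t8}, keep only states in Sat with every successor in Z. Z1 = {t5, t8}; fixed.
Sat(AG (EF ready)) = {t5, t8}
t5 ∈ Sat(AG (EF ready)) = {t5, t8}, so the formula holds at t5.

Yes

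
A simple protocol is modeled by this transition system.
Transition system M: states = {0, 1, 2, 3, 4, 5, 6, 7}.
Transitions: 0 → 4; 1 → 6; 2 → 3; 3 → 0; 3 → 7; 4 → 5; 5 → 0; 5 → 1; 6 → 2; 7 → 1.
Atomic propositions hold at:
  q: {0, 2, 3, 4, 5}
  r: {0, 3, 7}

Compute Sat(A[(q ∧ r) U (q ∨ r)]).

Sat(q ∧ r) = {0, 3}
Sat(q ∨ r) = {0, 2, 3, 4, 5, 7}
A[(q ∧ r) U (q ∨ r)]: least fixpoint, start Z0 = Sat((q ∨ r)) = {0, 2, 3, 4, 5, 7}, add states in Sat(q ∧ r) with every successor in Z. Already a fixed point.
Sat(A[(q ∧ r) U (q ∨ r)]) = {0, 2, 3, 4, 5, 7}

{0, 2, 3, 4, 5, 7}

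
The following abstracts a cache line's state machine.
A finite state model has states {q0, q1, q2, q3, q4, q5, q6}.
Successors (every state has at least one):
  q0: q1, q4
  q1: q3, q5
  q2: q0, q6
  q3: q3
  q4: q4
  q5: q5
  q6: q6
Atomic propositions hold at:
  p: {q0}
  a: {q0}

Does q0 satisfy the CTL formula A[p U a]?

A[p U a]: least fixpoint, start Z0 = Sat(a) = {q0}, add states in Sat(p) with every successor in Z. Already a fixed point.
Sat(A[p U a]) = {q0}
q0 ∈ Sat(A[p U a]) = {q0}, so the formula holds at q0.

Yes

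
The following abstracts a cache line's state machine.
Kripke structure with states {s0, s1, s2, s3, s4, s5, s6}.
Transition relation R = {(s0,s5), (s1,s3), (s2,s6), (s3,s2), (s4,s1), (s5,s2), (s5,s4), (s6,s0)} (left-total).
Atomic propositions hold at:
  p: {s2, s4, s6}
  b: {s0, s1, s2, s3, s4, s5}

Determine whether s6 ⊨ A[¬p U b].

No

Sat(¬p) = {s0, s1, s3, s5}
A[¬p U b]: least fixpoint, start Z0 = Sat(b) = {s0, s1, s2, s3, s4, s5}, add states in Sat(¬p) with every successor in Z. Already a fixed point.
Sat(A[¬p U b]) = {s0, s1, s2, s3, s4, s5}
s6 ∉ Sat(A[¬p U b]) = {s0, s1, s2, s3, s4, s5}, so the formula does not hold at s6.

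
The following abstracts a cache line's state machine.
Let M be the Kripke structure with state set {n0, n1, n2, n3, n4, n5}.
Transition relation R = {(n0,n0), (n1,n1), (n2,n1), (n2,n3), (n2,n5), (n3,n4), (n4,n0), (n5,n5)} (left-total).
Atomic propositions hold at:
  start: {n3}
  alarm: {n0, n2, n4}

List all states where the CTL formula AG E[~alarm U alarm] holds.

Sat(~alarm) = {n1, n3, n5}
E[~alarm U alarm]: least fixpoint, start Z0 = Sat(alarm) = {n0, n2, n4}, add states in Sat(~alarm) with some successor in Z. Z1 = {n0, n2, n3, n4}; fixed.
Sat(E[~alarm U alarm]) = {n0, n2, n3, n4}
AG E[~alarm U alarm]: greatest fixpoint, start Z0 = {n0, n2, n3, n4}, keep only states in Sat with every successor in Z. Z1 = {n0, n3, n4}; fixed.
Sat(AG E[~alarm U alarm]) = {n0, n3, n4}

{n0, n3, n4}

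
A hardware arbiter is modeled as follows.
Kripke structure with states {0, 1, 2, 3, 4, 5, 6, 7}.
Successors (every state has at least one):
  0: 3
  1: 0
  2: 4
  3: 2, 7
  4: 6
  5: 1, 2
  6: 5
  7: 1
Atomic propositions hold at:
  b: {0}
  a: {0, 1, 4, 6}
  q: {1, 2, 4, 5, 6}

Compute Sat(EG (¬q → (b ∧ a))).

Sat(¬q) = {0, 3, 7}
Sat(b ∧ a) = {0}
Sat(¬q → (b ∧ a)) = {0, 1, 2, 4, 5, 6}
EG (¬q → (b ∧ a)): greatest fixpoint, start Z0 = {0, 1, 2, 4, 5, 6}, keep only states in Sat with some successor in Z. Z1 = {1, 2, 4, 5, 6}; Z2 = {2, 4, 5, 6}; fixed.
Sat(EG (¬q → (b ∧ a))) = {2, 4, 5, 6}

{2, 4, 5, 6}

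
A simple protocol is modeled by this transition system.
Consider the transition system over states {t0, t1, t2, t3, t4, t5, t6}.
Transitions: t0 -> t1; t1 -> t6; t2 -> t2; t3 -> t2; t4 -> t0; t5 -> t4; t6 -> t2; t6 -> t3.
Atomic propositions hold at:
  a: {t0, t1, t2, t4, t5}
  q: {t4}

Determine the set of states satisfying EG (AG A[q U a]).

A[q U a]: least fixpoint, start Z0 = Sat(a) = {t0, t1, t2, t4, t5}, add states in Sat(q) with every successor in Z. Already a fixed point.
Sat(A[q U a]) = {t0, t1, t2, t4, t5}
AG A[q U a]: greatest fixpoint, start Z0 = {t0, t1, t2, t4, t5}, keep only states in Sat with every successor in Z. Z1 = {t0, t2, t4, t5}; Z2 = {t2, t4, t5}; Z3 = {t2, t5}; Z4 = {t2}; fixed.
Sat(AG A[q U a]) = {t2}
EG (AG A[q U a]): greatest fixpoint, start Z0 = {t2}, keep only states in Sat with some successor in Z. Already a fixed point.
Sat(EG (AG A[q U a])) = {t2}

{t2}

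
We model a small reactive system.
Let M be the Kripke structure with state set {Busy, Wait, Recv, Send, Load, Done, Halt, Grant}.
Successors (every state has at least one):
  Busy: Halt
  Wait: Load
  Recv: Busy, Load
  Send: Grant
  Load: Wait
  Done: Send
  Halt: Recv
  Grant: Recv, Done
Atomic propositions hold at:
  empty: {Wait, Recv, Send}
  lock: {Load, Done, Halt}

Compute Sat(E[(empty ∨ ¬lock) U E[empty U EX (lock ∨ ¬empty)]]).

Sat(¬lock) = {Busy, Wait, Recv, Send, Grant}
Sat(empty ∨ ¬lock) = {Busy, Wait, Recv, Send, Grant}
Sat(¬empty) = {Busy, Load, Done, Halt, Grant}
Sat(lock ∨ ¬empty) = {Busy, Load, Done, Halt, Grant}
Sat(EX (lock ∨ ¬empty)) = {s : some successor in {Busy, Load, Done, Halt, Grant}} = {Busy, Wait, Recv, Send, Grant}
E[empty U EX (lock ∨ ¬empty)]: least fixpoint, start Z0 = Sat(EX (lock ∨ ¬empty)) = {Busy, Wait, Recv, Send, Grant}, add states in Sat(empty) with some successor in Z. Already a fixed point.
Sat(E[empty U EX (lock ∨ ¬empty)]) = {Busy, Wait, Recv, Send, Grant}
E[(empty ∨ ¬lock) U E[empty U EX (lock ∨ ¬empty)]]: least fixpoint, start Z0 = Sat(E[empty U EX (lock ∨ ¬empty)]) = {Busy, Wait, Recv, Send, Grant}, add states in Sat(empty ∨ ¬lock) with some successor in Z. Already a fixed point.
Sat(E[(empty ∨ ¬lock) U E[empty U EX (lock ∨ ¬empty)]]) = {Busy, Wait, Recv, Send, Grant}

{Busy, Wait, Recv, Send, Grant}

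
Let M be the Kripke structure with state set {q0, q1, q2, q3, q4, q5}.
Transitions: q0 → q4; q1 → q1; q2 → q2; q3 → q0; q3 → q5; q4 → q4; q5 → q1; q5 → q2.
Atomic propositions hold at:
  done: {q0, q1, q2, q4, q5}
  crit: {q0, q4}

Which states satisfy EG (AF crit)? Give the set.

AF crit: least fixpoint, start Z0 = {q0, q4}, add states with every successor in Z. Already a fixed point.
Sat(AF crit) = {q0, q4}
EG (AF crit): greatest fixpoint, start Z0 = {q0, q4}, keep only states in Sat with some successor in Z. Already a fixed point.
Sat(EG (AF crit)) = {q0, q4}

{q0, q4}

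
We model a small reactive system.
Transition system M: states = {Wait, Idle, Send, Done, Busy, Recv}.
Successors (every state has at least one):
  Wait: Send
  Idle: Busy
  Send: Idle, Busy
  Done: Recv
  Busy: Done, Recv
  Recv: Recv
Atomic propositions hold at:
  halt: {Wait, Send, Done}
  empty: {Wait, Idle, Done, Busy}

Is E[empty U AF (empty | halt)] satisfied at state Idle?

Sat(empty | halt) = {Wait, Idle, Send, Done, Busy}
AF (empty | halt): least fixpoint, start Z0 = {Wait, Idle, Send, Done, Busy}, add states with every successor in Z. Already a fixed point.
Sat(AF (empty | halt)) = {Wait, Idle, Send, Done, Busy}
E[empty U AF (empty | halt)]: least fixpoint, start Z0 = Sat(AF (empty | halt)) = {Wait, Idle, Send, Done, Busy}, add states in Sat(empty) with some successor in Z. Already a fixed point.
Sat(E[empty U AF (empty | halt)]) = {Wait, Idle, Send, Done, Busy}
Idle ∈ Sat(E[empty U AF (empty | halt)]) = {Wait, Idle, Send, Done, Busy}, so the formula holds at Idle.

Yes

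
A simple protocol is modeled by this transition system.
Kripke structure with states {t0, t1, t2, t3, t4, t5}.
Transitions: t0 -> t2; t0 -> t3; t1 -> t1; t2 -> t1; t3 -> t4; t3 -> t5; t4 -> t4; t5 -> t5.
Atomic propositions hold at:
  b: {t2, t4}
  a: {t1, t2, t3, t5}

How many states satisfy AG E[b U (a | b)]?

5

Sat(a | b) = {t1, t2, t3, t4, t5}
E[b U (a | b)]: least fixpoint, start Z0 = Sat((a | b)) = {t1, t2, t3, t4, t5}, add states in Sat(b) with some successor in Z. Already a fixed point.
Sat(E[b U (a | b)]) = {t1, t2, t3, t4, t5}
AG E[b U (a | b)]: greatest fixpoint, start Z0 = {t1, t2, t3, t4, t5}, keep only states in Sat with every successor in Z. Already a fixed point.
Sat(AG E[b U (a | b)]) = {t1, t2, t3, t4, t5}
|Sat(AG E[b U (a | b)])| = |{t1, t2, t3, t4, t5}| = 5.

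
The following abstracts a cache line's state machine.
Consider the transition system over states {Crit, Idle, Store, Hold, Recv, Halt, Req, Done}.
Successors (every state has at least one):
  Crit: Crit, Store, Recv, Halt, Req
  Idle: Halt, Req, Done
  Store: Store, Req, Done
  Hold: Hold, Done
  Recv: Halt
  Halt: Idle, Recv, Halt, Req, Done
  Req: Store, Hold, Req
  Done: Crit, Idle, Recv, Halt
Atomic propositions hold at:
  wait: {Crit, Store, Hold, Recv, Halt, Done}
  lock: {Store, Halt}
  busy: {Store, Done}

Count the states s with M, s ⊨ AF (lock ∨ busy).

Sat(lock ∨ busy) = {Store, Halt, Done}
AF (lock ∨ busy): least fixpoint, start Z0 = {Store, Halt, Done}, add states with every successor in Z. Z1 = {Store, Recv, Halt, Done}; fixed.
Sat(AF (lock ∨ busy)) = {Store, Recv, Halt, Done}
|Sat(AF (lock ∨ busy))| = |{Store, Recv, Halt, Done}| = 4.

4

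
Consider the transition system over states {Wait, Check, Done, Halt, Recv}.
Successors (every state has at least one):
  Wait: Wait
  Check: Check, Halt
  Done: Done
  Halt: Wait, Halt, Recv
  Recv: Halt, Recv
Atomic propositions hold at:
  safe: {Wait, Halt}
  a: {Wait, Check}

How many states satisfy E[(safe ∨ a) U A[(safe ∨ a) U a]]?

3

Sat(safe ∨ a) = {Wait, Check, Halt}
A[(safe ∨ a) U a]: least fixpoint, start Z0 = Sat(a) = {Wait, Check}, add states in Sat(safe ∨ a) with every successor in Z. Already a fixed point.
Sat(A[(safe ∨ a) U a]) = {Wait, Check}
E[(safe ∨ a) U A[(safe ∨ a) U a]]: least fixpoint, start Z0 = Sat(A[(safe ∨ a) U a]) = {Wait, Check}, add states in Sat(safe ∨ a) with some successor in Z. Z1 = {Wait, Check, Halt}; fixed.
Sat(E[(safe ∨ a) U A[(safe ∨ a) U a]]) = {Wait, Check, Halt}
|Sat(E[(safe ∨ a) U A[(safe ∨ a) U a]])| = |{Wait, Check, Halt}| = 3.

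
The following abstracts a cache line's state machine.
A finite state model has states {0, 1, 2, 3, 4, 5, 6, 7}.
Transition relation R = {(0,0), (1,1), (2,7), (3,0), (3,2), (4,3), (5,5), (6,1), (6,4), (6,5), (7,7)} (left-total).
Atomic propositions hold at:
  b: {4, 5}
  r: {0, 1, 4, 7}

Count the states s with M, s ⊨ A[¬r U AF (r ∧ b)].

1

Sat(¬r) = {2, 3, 5, 6}
Sat(r ∧ b) = {4}
AF (r ∧ b): least fixpoint, start Z0 = {4}, add states with every successor in Z. Already a fixed point.
Sat(AF (r ∧ b)) = {4}
A[¬r U AF (r ∧ b)]: least fixpoint, start Z0 = Sat(AF (r ∧ b)) = {4}, add states in Sat(¬r) with every successor in Z. Already a fixed point.
Sat(A[¬r U AF (r ∧ b)]) = {4}
|Sat(A[¬r U AF (r ∧ b)])| = |{4}| = 1.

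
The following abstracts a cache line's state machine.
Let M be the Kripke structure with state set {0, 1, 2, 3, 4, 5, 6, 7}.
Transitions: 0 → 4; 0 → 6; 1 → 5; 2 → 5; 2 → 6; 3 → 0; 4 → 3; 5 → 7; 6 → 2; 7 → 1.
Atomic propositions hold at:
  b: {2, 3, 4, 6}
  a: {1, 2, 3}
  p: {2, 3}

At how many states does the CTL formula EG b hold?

2

EG b: greatest fixpoint, start Z0 = {2, 3, 4, 6}, keep only states in Sat with some successor in Z. Z1 = {2, 4, 6}; Z2 = {2, 6}; fixed.
Sat(EG b) = {2, 6}
|Sat(EG b)| = |{2, 6}| = 2.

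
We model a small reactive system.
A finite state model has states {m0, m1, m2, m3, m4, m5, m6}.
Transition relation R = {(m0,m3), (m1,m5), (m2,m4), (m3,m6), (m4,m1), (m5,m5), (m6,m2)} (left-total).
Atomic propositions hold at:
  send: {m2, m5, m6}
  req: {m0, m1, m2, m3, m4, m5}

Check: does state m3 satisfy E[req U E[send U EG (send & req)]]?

No

Sat(send & req) = {m2, m5}
EG (send & req): greatest fixpoint, start Z0 = {m2, m5}, keep only states in Sat with some successor in Z. Z1 = {m5}; fixed.
Sat(EG (send & req)) = {m5}
E[send U EG (send & req)]: least fixpoint, start Z0 = Sat(EG (send & req)) = {m5}, add states in Sat(send) with some successor in Z. Already a fixed point.
Sat(E[send U EG (send & req)]) = {m5}
E[req U E[send U EG (send & req)]]: least fixpoint, start Z0 = Sat(E[send U EG (send & req)]) = {m5}, add states in Sat(req) with some successor in Z. Z1 = {m1, m5}; Z2 = {m1, m4, m5}; Z3 = {m1, m2, m4, m5}; fixed.
Sat(E[req U E[send U EG (send & req)]]) = {m1, m2, m4, m5}
m3 ∉ Sat(E[req U E[send U EG (send & req)]]) = {m1, m2, m4, m5}, so the formula does not hold at m3.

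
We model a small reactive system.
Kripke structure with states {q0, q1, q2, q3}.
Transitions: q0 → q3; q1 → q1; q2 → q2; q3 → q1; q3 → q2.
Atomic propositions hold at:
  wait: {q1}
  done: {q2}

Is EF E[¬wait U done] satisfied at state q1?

Sat(¬wait) = {q0, q2, q3}
E[¬wait U done]: least fixpoint, start Z0 = Sat(done) = {q2}, add states in Sat(¬wait) with some successor in Z. Z1 = {q2, q3}; Z2 = {q0, q2, q3}; fixed.
Sat(E[¬wait U done]) = {q0, q2, q3}
EF E[¬wait U done]: least fixpoint, start Z0 = {q0, q2, q3}, add states with some successor in Z. Already a fixed point.
Sat(EF E[¬wait U done]) = {q0, q2, q3}
q1 ∉ Sat(EF E[¬wait U done]) = {q0, q2, q3}, so the formula does not hold at q1.

No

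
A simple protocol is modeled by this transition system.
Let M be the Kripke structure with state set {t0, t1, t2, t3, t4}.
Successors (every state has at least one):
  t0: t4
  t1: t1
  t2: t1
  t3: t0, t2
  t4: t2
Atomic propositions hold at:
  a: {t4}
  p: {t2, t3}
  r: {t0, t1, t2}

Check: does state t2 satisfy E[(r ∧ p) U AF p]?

Yes

Sat(r ∧ p) = {t2}
AF p: least fixpoint, start Z0 = {t2, t3}, add states with every successor in Z. Z1 = {t2, t3, t4}; Z2 = {t0, t2, t3, t4}; fixed.
Sat(AF p) = {t0, t2, t3, t4}
E[(r ∧ p) U AF p]: least fixpoint, start Z0 = Sat(AF p) = {t0, t2, t3, t4}, add states in Sat(r ∧ p) with some successor in Z. Already a fixed point.
Sat(E[(r ∧ p) U AF p]) = {t0, t2, t3, t4}
t2 ∈ Sat(E[(r ∧ p) U AF p]) = {t0, t2, t3, t4}, so the formula holds at t2.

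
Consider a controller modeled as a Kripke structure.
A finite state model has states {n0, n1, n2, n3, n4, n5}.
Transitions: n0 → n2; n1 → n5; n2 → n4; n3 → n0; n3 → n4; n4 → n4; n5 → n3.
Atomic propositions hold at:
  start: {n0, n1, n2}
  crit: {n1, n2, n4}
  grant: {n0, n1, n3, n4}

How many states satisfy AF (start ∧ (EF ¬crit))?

Sat(¬crit) = {n0, n3, n5}
EF ¬crit: least fixpoint, start Z0 = {n0, n3, n5}, add states with some successor in Z. Z1 = {n0, n1, n3, n5}; fixed.
Sat(EF ¬crit) = {n0, n1, n3, n5}
Sat(start ∧ (EF ¬crit)) = {n0, n1}
AF (start ∧ (EF ¬crit)): least fixpoint, start Z0 = {n0, n1}, add states with every successor in Z. Already a fixed point.
Sat(AF (start ∧ (EF ¬crit))) = {n0, n1}
|Sat(AF (start ∧ (EF ¬crit)))| = |{n0, n1}| = 2.

2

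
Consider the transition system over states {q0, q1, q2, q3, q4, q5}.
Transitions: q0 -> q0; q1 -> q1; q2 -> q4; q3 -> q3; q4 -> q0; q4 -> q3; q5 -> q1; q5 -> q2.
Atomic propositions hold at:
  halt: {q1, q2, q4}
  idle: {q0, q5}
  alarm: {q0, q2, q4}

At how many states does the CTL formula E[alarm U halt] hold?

3

E[alarm U halt]: least fixpoint, start Z0 = Sat(halt) = {q1, q2, q4}, add states in Sat(alarm) with some successor in Z. Already a fixed point.
Sat(E[alarm U halt]) = {q1, q2, q4}
|Sat(E[alarm U halt])| = |{q1, q2, q4}| = 3.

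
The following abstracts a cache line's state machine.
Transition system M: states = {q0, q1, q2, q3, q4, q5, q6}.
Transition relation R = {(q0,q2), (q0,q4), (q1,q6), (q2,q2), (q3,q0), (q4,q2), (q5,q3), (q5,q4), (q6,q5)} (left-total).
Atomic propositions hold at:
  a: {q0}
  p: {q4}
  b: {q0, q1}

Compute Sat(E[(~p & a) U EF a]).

{q0, q1, q3, q5, q6}

Sat(~p) = {q0, q1, q2, q3, q5, q6}
Sat(~p & a) = {q0}
EF a: least fixpoint, start Z0 = {q0}, add states with some successor in Z. Z1 = {q0, q3}; Z2 = {q0, q3, q5}; Z3 = {q0, q3, q5, q6}; Z4 = {q0, q1, q3, q5, q6}; fixed.
Sat(EF a) = {q0, q1, q3, q5, q6}
E[(~p & a) U EF a]: least fixpoint, start Z0 = Sat(EF a) = {q0, q1, q3, q5, q6}, add states in Sat(~p & a) with some successor in Z. Already a fixed point.
Sat(E[(~p & a) U EF a]) = {q0, q1, q3, q5, q6}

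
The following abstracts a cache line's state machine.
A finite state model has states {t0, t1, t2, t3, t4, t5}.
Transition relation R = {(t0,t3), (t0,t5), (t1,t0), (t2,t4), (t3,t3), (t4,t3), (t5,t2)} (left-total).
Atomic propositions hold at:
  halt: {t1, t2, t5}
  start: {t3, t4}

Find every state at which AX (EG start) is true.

EG start: greatest fixpoint, start Z0 = {t3, t4}, keep only states in Sat with some successor in Z. Already a fixed point.
Sat(EG start) = {t3, t4}
Sat(AX (EG start)) = {s : every successor in {t3, t4}} = {t2, t3, t4}

{t2, t3, t4}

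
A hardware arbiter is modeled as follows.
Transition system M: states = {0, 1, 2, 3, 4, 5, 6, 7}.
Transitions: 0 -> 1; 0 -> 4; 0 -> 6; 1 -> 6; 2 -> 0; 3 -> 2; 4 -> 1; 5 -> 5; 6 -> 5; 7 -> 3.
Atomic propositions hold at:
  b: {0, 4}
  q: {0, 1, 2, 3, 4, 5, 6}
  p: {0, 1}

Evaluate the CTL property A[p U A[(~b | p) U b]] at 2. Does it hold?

Sat(~b) = {1, 2, 3, 5, 6, 7}
Sat(~b | p) = {0, 1, 2, 3, 5, 6, 7}
A[(~b | p) U b]: least fixpoint, start Z0 = Sat(b) = {0, 4}, add states in Sat(~b | p) with every successor in Z. Z1 = {0, 2, 4}; Z2 = {0, 2, 3, 4}; Z3 = {0, 2, 3, 4, 7}; fixed.
Sat(A[(~b | p) U b]) = {0, 2, 3, 4, 7}
A[p U A[(~b | p) U b]]: least fixpoint, start Z0 = Sat(A[(~b | p) U b]) = {0, 2, 3, 4, 7}, add states in Sat(p) with every successor in Z. Already a fixed point.
Sat(A[p U A[(~b | p) U b]]) = {0, 2, 3, 4, 7}
2 ∈ Sat(A[p U A[(~b | p) U b]]) = {0, 2, 3, 4, 7}, so the formula holds at 2.

Yes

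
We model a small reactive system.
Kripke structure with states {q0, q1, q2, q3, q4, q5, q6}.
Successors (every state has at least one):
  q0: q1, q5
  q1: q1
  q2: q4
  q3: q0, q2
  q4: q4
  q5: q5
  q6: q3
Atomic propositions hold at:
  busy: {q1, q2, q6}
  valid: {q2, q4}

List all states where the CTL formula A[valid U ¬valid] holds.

Sat(¬valid) = {q0, q1, q3, q5, q6}
A[valid U ¬valid]: least fixpoint, start Z0 = Sat(¬valid) = {q0, q1, q3, q5, q6}, add states in Sat(valid) with every successor in Z. Already a fixed point.
Sat(A[valid U ¬valid]) = {q0, q1, q3, q5, q6}

{q0, q1, q3, q5, q6}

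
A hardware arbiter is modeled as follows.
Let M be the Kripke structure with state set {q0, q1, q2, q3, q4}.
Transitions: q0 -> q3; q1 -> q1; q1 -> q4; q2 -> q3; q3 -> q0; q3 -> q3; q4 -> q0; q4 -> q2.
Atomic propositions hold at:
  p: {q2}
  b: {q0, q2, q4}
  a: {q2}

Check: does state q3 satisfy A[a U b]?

No

A[a U b]: least fixpoint, start Z0 = Sat(b) = {q0, q2, q4}, add states in Sat(a) with every successor in Z. Already a fixed point.
Sat(A[a U b]) = {q0, q2, q4}
q3 ∉ Sat(A[a U b]) = {q0, q2, q4}, so the formula does not hold at q3.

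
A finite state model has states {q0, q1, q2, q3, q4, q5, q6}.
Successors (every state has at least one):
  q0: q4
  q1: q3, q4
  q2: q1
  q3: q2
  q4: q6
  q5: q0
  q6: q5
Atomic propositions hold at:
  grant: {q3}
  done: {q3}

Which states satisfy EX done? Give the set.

{q1}

Sat(EX done) = {s : some successor in {q3}} = {q1}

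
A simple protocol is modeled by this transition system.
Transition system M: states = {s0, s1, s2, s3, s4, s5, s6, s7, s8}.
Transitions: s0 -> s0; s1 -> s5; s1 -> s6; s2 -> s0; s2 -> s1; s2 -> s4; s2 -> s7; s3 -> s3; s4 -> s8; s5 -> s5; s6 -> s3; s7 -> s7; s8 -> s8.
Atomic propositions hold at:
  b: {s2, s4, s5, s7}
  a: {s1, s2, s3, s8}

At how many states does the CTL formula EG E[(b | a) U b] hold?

4

Sat(b | a) = {s1, s2, s3, s4, s5, s7, s8}
E[(b | a) U b]: least fixpoint, start Z0 = Sat(b) = {s2, s4, s5, s7}, add states in Sat(b | a) with some successor in Z. Z1 = {s1, s2, s4, s5, s7}; fixed.
Sat(E[(b | a) U b]) = {s1, s2, s4, s5, s7}
EG E[(b | a) U b]: greatest fixpoint, start Z0 = {s1, s2, s4, s5, s7}, keep only states in Sat with some successor in Z. Z1 = {s1, s2, s5, s7}; fixed.
Sat(EG E[(b | a) U b]) = {s1, s2, s5, s7}
|Sat(EG E[(b | a) U b])| = |{s1, s2, s5, s7}| = 4.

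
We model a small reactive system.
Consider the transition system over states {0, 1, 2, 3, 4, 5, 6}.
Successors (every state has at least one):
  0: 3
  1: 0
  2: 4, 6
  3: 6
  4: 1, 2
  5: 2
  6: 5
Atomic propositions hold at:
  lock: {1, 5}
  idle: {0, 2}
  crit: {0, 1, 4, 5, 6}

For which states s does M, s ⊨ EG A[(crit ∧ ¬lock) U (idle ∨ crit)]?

{2, 4, 5, 6}

Sat(¬lock) = {0, 2, 3, 4, 6}
Sat(crit ∧ ¬lock) = {0, 4, 6}
Sat(idle ∨ crit) = {0, 1, 2, 4, 5, 6}
A[(crit ∧ ¬lock) U (idle ∨ crit)]: least fixpoint, start Z0 = Sat((idle ∨ crit)) = {0, 1, 2, 4, 5, 6}, add states in Sat(crit ∧ ¬lock) with every successor in Z. Already a fixed point.
Sat(A[(crit ∧ ¬lock) U (idle ∨ crit)]) = {0, 1, 2, 4, 5, 6}
EG A[(crit ∧ ¬lock) U (idle ∨ crit)]: greatest fixpoint, start Z0 = {0, 1, 2, 4, 5, 6}, keep only states in Sat with some successor in Z. Z1 = {1, 2, 4, 5, 6}; Z2 = {2, 4, 5, 6}; fixed.
Sat(EG A[(crit ∧ ¬lock) U (idle ∨ crit)]) = {2, 4, 5, 6}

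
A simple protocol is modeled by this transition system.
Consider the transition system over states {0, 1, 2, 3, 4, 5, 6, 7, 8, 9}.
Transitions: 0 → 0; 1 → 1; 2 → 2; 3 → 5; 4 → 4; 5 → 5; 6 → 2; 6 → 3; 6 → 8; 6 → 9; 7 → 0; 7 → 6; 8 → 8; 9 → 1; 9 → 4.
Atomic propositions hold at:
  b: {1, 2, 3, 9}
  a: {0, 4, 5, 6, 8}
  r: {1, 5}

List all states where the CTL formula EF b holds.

EF b: least fixpoint, start Z0 = {1, 2, 3, 9}, add states with some successor in Z. Z1 = {1, 2, 3, 6, 9}; Z2 = {1, 2, 3, 6, 7, 9}; fixed.
Sat(EF b) = {1, 2, 3, 6, 7, 9}

{1, 2, 3, 6, 7, 9}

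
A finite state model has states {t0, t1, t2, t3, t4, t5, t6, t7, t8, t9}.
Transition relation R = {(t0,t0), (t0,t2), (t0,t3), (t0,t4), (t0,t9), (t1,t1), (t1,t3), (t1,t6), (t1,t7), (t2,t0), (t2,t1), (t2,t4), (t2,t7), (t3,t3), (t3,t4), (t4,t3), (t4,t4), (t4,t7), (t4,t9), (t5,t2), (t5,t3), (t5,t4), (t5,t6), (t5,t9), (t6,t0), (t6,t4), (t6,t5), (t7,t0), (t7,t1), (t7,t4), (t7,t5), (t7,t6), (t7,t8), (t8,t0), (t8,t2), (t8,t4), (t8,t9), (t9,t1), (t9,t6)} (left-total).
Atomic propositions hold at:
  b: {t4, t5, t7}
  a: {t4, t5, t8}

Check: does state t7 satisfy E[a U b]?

E[a U b]: least fixpoint, start Z0 = Sat(b) = {t4, t5, t7}, add states in Sat(a) with some successor in Z. Z1 = {t4, t5, t7, t8}; fixed.
Sat(E[a U b]) = {t4, t5, t7, t8}
t7 ∈ Sat(E[a U b]) = {t4, t5, t7, t8}, so the formula holds at t7.

Yes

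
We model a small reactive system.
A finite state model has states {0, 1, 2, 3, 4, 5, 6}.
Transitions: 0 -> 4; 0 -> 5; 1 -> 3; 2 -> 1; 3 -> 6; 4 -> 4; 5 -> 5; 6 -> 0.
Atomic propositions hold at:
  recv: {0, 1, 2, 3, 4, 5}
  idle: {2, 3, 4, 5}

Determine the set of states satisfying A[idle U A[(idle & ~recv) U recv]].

{0, 1, 2, 3, 4, 5}

Sat(~recv) = {6}
Sat(idle & ~recv) = ∅
A[(idle & ~recv) U recv]: least fixpoint, start Z0 = Sat(recv) = {0, 1, 2, 3, 4, 5}, add states in Sat(idle & ~recv) with every successor in Z. Already a fixed point.
Sat(A[(idle & ~recv) U recv]) = {0, 1, 2, 3, 4, 5}
A[idle U A[(idle & ~recv) U recv]]: least fixpoint, start Z0 = Sat(A[(idle & ~recv) U recv]) = {0, 1, 2, 3, 4, 5}, add states in Sat(idle) with every successor in Z. Already a fixed point.
Sat(A[idle U A[(idle & ~recv) U recv]]) = {0, 1, 2, 3, 4, 5}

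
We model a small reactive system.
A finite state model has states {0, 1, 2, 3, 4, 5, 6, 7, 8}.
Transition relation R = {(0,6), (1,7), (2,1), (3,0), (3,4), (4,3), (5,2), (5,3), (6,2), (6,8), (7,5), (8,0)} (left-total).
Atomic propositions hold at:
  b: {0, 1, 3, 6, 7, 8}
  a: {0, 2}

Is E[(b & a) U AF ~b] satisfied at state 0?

Sat(b & a) = {0}
Sat(~b) = {2, 4, 5}
AF ~b: least fixpoint, start Z0 = {2, 4, 5}, add states with every successor in Z. Z1 = {2, 4, 5, 7}; Z2 = {1, 2, 4, 5, 7}; fixed.
Sat(AF ~b) = {1, 2, 4, 5, 7}
E[(b & a) U AF ~b]: least fixpoint, start Z0 = Sat(AF ~b) = {1, 2, 4, 5, 7}, add states in Sat(b & a) with some successor in Z. Already a fixed point.
Sat(E[(b & a) U AF ~b]) = {1, 2, 4, 5, 7}
0 ∉ Sat(E[(b & a) U AF ~b]) = {1, 2, 4, 5, 7}, so the formula does not hold at 0.

No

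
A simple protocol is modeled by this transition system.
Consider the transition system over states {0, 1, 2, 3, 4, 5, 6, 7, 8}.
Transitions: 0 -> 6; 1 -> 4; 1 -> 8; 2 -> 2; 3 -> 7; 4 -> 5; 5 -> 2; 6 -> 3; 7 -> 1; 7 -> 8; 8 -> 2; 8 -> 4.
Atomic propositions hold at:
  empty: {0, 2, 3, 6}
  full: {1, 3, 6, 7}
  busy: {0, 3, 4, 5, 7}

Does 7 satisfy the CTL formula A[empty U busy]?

A[empty U busy]: least fixpoint, start Z0 = Sat(busy) = {0, 3, 4, 5, 7}, add states in Sat(empty) with every successor in Z. Z1 = {0, 3, 4, 5, 6, 7}; fixed.
Sat(A[empty U busy]) = {0, 3, 4, 5, 6, 7}
7 ∈ Sat(A[empty U busy]) = {0, 3, 4, 5, 6, 7}, so the formula holds at 7.

Yes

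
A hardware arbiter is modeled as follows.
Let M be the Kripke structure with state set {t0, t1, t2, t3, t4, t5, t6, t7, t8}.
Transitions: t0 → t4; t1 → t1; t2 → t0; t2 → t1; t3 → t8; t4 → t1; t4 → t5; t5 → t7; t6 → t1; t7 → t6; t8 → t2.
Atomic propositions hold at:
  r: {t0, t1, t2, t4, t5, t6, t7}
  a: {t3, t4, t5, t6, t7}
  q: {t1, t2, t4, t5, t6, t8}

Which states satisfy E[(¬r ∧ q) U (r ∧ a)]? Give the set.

Sat(¬r) = {t3, t8}
Sat(¬r ∧ q) = {t8}
Sat(r ∧ a) = {t4, t5, t6, t7}
E[(¬r ∧ q) U (r ∧ a)]: least fixpoint, start Z0 = Sat((r ∧ a)) = {t4, t5, t6, t7}, add states in Sat(¬r ∧ q) with some successor in Z. Already a fixed point.
Sat(E[(¬r ∧ q) U (r ∧ a)]) = {t4, t5, t6, t7}

{t4, t5, t6, t7}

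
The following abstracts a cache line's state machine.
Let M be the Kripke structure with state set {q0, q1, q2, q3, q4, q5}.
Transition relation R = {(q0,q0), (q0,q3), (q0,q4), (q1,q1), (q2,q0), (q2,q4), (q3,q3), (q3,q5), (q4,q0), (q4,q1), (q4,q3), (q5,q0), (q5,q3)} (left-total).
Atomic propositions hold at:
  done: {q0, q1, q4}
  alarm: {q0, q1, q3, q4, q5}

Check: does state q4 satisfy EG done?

Yes

EG done: greatest fixpoint, start Z0 = {q0, q1, q4}, keep only states in Sat with some successor in Z. Already a fixed point.
Sat(EG done) = {q0, q1, q4}
q4 ∈ Sat(EG done) = {q0, q1, q4}, so the formula holds at q4.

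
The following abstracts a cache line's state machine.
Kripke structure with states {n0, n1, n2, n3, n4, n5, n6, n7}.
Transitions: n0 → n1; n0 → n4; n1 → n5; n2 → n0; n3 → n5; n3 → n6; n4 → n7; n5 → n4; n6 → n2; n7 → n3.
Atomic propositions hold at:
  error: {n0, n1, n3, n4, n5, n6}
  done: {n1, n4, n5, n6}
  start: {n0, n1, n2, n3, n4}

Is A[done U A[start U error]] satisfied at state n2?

Yes

A[start U error]: least fixpoint, start Z0 = Sat(error) = {n0, n1, n3, n4, n5, n6}, add states in Sat(start) with every successor in Z. Z1 = {n0, n1, n2, n3, n4, n5, n6}; fixed.
Sat(A[start U error]) = {n0, n1, n2, n3, n4, n5, n6}
A[done U A[start U error]]: least fixpoint, start Z0 = Sat(A[start U error]) = {n0, n1, n2, n3, n4, n5, n6}, add states in Sat(done) with every successor in Z. Already a fixed point.
Sat(A[done U A[start U error]]) = {n0, n1, n2, n3, n4, n5, n6}
n2 ∈ Sat(A[done U A[start U error]]) = {n0, n1, n2, n3, n4, n5, n6}, so the formula holds at n2.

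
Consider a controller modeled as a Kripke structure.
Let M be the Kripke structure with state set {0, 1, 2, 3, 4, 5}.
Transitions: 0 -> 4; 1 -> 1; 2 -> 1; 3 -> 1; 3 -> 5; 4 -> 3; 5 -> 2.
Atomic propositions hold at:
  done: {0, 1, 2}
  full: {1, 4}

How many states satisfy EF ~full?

Sat(~full) = {0, 2, 3, 5}
EF ~full: least fixpoint, start Z0 = {0, 2, 3, 5}, add states with some successor in Z. Z1 = {0, 2, 3, 4, 5}; fixed.
Sat(EF ~full) = {0, 2, 3, 4, 5}
|Sat(EF ~full)| = |{0, 2, 3, 4, 5}| = 5.

5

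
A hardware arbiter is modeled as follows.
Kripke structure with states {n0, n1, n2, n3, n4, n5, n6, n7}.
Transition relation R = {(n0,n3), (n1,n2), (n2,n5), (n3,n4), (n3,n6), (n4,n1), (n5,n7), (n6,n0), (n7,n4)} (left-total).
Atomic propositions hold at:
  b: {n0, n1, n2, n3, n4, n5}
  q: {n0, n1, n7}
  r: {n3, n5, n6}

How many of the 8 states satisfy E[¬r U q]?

Sat(¬r) = {n0, n1, n2, n4, n7}
E[¬r U q]: least fixpoint, start Z0 = Sat(q) = {n0, n1, n7}, add states in Sat(¬r) with some successor in Z. Z1 = {n0, n1, n4, n7}; fixed.
Sat(E[¬r U q]) = {n0, n1, n4, n7}
|Sat(E[¬r U q])| = |{n0, n1, n4, n7}| = 4.

4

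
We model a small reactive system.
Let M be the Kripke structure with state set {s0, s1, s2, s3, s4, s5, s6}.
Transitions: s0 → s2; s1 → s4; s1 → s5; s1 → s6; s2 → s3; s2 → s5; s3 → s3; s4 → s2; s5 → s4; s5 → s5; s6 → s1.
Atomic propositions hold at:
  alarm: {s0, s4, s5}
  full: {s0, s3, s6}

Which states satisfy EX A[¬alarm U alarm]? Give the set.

Sat(¬alarm) = {s1, s2, s3, s6}
A[¬alarm U alarm]: least fixpoint, start Z0 = Sat(alarm) = {s0, s4, s5}, add states in Sat(¬alarm) with every successor in Z. Already a fixed point.
Sat(A[¬alarm U alarm]) = {s0, s4, s5}
Sat(EX A[¬alarm U alarm]) = {s : some successor in {s0, s4, s5}} = {s1, s2, s5}

{s1, s2, s5}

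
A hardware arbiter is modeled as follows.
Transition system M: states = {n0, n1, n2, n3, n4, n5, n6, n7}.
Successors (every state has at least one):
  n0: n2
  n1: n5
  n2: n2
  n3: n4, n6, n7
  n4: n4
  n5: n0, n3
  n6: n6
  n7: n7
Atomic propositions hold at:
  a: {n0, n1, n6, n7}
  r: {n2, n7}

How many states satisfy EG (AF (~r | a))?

Sat(~r) = {n0, n1, n3, n4, n5, n6}
Sat(~r | a) = {n0, n1, n3, n4, n5, n6, n7}
AF (~r | a): least fixpoint, start Z0 = {n0, n1, n3, n4, n5, n6, n7}, add states with every successor in Z. Already a fixed point.
Sat(AF (~r | a)) = {n0, n1, n3, n4, n5, n6, n7}
EG (AF (~r | a)): greatest fixpoint, start Z0 = {n0, n1, n3, n4, n5, n6, n7}, keep only states in Sat with some successor in Z. Z1 = {n1, n3, n4, n5, n6, n7}; fixed.
Sat(EG (AF (~r | a))) = {n1, n3, n4, n5, n6, n7}
|Sat(EG (AF (~r | a)))| = |{n1, n3, n4, n5, n6, n7}| = 6.

6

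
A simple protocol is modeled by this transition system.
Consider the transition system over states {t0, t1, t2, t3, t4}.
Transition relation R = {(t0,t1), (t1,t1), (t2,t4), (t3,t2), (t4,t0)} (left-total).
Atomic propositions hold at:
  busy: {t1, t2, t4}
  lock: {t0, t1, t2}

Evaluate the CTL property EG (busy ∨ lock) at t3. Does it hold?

Sat(busy ∨ lock) = {t0, t1, t2, t4}
EG (busy ∨ lock): greatest fixpoint, start Z0 = {t0, t1, t2, t4}, keep only states in Sat with some successor in Z. Already a fixed point.
Sat(EG (busy ∨ lock)) = {t0, t1, t2, t4}
t3 ∉ Sat(EG (busy ∨ lock)) = {t0, t1, t2, t4}, so the formula does not hold at t3.

No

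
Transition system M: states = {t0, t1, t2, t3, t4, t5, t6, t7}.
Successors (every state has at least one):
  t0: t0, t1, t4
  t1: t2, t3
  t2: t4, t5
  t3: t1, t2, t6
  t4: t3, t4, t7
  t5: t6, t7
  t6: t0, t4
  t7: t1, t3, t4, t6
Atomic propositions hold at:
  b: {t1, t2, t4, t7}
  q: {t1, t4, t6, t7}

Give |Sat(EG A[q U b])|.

A[q U b]: least fixpoint, start Z0 = Sat(b) = {t1, t2, t4, t7}, add states in Sat(q) with every successor in Z. Already a fixed point.
Sat(A[q U b]) = {t1, t2, t4, t7}
EG A[q U b]: greatest fixpoint, start Z0 = {t1, t2, t4, t7}, keep only states in Sat with some successor in Z. Already a fixed point.
Sat(EG A[q U b]) = {t1, t2, t4, t7}
|Sat(EG A[q U b])| = |{t1, t2, t4, t7}| = 4.

4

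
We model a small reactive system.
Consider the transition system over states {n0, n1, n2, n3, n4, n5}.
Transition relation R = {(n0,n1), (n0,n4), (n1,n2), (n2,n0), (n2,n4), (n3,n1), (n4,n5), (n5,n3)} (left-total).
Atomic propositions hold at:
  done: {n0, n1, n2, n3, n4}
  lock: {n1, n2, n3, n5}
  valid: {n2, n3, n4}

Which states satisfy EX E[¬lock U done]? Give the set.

Sat(¬lock) = {n0, n4}
E[¬lock U done]: least fixpoint, start Z0 = Sat(done) = {n0, n1, n2, n3, n4}, add states in Sat(¬lock) with some successor in Z. Already a fixed point.
Sat(E[¬lock U done]) = {n0, n1, n2, n3, n4}
Sat(EX E[¬lock U done]) = {s : some successor in {n0, n1, n2, n3, n4}} = {n0, n1, n2, n3, n5}

{n0, n1, n2, n3, n5}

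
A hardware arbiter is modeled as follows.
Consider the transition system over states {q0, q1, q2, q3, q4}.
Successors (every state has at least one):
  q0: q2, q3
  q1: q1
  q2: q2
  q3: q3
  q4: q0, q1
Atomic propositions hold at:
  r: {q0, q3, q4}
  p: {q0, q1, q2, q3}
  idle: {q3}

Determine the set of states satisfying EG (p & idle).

{q3}

Sat(p & idle) = {q3}
EG (p & idle): greatest fixpoint, start Z0 = {q3}, keep only states in Sat with some successor in Z. Already a fixed point.
Sat(EG (p & idle)) = {q3}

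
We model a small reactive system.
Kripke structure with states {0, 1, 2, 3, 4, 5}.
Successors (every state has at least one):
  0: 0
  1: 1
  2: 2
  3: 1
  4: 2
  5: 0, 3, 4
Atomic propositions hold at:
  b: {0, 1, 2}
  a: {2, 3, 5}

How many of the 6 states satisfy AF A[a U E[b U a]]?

4

E[b U a]: least fixpoint, start Z0 = Sat(a) = {2, 3, 5}, add states in Sat(b) with some successor in Z. Already a fixed point.
Sat(E[b U a]) = {2, 3, 5}
A[a U E[b U a]]: least fixpoint, start Z0 = Sat(E[b U a]) = {2, 3, 5}, add states in Sat(a) with every successor in Z. Already a fixed point.
Sat(A[a U E[b U a]]) = {2, 3, 5}
AF A[a U E[b U a]]: least fixpoint, start Z0 = {2, 3, 5}, add states with every successor in Z. Z1 = {2, 3, 4, 5}; fixed.
Sat(AF A[a U E[b U a]]) = {2, 3, 4, 5}
|Sat(AF A[a U E[b U a]])| = |{2, 3, 4, 5}| = 4.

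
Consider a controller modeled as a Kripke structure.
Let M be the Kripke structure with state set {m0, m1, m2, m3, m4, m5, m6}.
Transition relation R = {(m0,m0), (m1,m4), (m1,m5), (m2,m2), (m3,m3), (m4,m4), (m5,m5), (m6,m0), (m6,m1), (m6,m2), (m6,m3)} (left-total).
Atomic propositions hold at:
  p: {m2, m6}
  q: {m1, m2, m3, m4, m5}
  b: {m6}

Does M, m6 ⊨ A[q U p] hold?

Yes

A[q U p]: least fixpoint, start Z0 = Sat(p) = {m2, m6}, add states in Sat(q) with every successor in Z. Already a fixed point.
Sat(A[q U p]) = {m2, m6}
m6 ∈ Sat(A[q U p]) = {m2, m6}, so the formula holds at m6.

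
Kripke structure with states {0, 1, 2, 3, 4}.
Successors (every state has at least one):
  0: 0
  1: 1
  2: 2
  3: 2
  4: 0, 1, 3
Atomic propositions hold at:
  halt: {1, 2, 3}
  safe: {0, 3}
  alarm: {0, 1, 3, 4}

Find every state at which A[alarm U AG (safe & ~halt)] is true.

Sat(~halt) = {0, 4}
Sat(safe & ~halt) = {0}
AG (safe & ~halt): greatest fixpoint, start Z0 = {0}, keep only states in Sat with every successor in Z. Already a fixed point.
Sat(AG (safe & ~halt)) = {0}
A[alarm U AG (safe & ~halt)]: least fixpoint, start Z0 = Sat(AG (safe & ~halt)) = {0}, add states in Sat(alarm) with every successor in Z. Already a fixed point.
Sat(A[alarm U AG (safe & ~halt)]) = {0}

{0}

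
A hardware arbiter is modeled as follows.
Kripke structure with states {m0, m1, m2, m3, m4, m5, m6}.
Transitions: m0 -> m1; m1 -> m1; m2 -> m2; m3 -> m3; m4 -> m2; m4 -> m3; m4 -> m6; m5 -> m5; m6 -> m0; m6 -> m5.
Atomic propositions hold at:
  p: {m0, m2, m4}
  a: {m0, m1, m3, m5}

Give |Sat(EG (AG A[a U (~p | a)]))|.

5

Sat(~p) = {m1, m3, m5, m6}
Sat(~p | a) = {m0, m1, m3, m5, m6}
A[a U (~p | a)]: least fixpoint, start Z0 = Sat((~p | a)) = {m0, m1, m3, m5, m6}, add states in Sat(a) with every successor in Z. Already a fixed point.
Sat(A[a U (~p | a)]) = {m0, m1, m3, m5, m6}
AG A[a U (~p | a)]: greatest fixpoint, start Z0 = {m0, m1, m3, m5, m6}, keep only states in Sat with every successor in Z. Already a fixed point.
Sat(AG A[a U (~p | a)]) = {m0, m1, m3, m5, m6}
EG (AG A[a U (~p | a)]): greatest fixpoint, start Z0 = {m0, m1, m3, m5, m6}, keep only states in Sat with some successor in Z. Already a fixed point.
Sat(EG (AG A[a U (~p | a)])) = {m0, m1, m3, m5, m6}
|Sat(EG (AG A[a U (~p | a)]))| = |{m0, m1, m3, m5, m6}| = 5.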